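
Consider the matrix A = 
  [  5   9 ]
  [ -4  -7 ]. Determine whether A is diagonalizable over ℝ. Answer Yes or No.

Characteristic polynomial: p(λ) = λ^2 + 2λ + 1 = (λ + 1)^2.
λ = -1 has algebraic multiplicity 2; rank(A + 1I) = 1, so geometric multiplicity = 1.
Geometric multiplicity < algebraic multiplicity, so A is not diagonalizable.

No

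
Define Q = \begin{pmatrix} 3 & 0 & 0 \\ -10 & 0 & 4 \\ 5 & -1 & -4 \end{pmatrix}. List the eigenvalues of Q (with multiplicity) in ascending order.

Characteristic polynomial: p(r) = r^3 + r^2 - 8r - 12 = (r - 3)(r + 2)^2.
Roots (with multiplicity): -2, -2, 3.

-2, -2, 3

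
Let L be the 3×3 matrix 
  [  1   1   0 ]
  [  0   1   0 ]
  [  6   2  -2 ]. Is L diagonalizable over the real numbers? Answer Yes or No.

No

Characteristic polynomial: p(t) = t^3 - 3t + 2 = (t - 1)^2(t + 2).
t = 1 has algebraic multiplicity 2; rank(L − 1I) = 2, so geometric multiplicity = 1.
Geometric multiplicity < algebraic multiplicity, so L is not diagonalizable.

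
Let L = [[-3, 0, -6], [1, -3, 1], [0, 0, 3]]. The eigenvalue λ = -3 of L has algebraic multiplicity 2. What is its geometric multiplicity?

1

L + 3I = [[0, 0, -6], [1, 0, 1], [0, 0, 6]].
This matrix has rank 2, so its null space has dimension 3 − 2 = 1.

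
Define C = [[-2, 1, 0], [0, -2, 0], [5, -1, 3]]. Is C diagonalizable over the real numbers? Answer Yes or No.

No

Characteristic polynomial: p(s) = s^3 + s^2 - 8s - 12 = (s - 3)(s + 2)^2.
s = -2 has algebraic multiplicity 2; rank(C + 2I) = 2, so geometric multiplicity = 1.
Geometric multiplicity < algebraic multiplicity, so C is not diagonalizable.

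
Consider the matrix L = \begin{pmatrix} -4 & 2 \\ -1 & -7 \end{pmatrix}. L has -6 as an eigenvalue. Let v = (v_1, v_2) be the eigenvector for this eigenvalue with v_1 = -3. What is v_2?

3

L + 6I = [[2, 2], [-1, -1]].
Solving (L + 6I)v = 0 gives the eigenspace spanned by (-3, 3).
With v_1 = -3, v = (-3, 3), so v_2 = 3.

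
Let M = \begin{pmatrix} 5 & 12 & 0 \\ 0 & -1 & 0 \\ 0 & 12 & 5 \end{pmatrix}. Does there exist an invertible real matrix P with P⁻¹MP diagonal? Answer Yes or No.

Characteristic polynomial: p(r) = r^3 - 9r^2 + 15r + 25 = (r - 5)^2(r + 1).
r = 5 has algebraic multiplicity 2; rank(M − 5I) = 1, so geometric multiplicity = 2.
Every eigenvalue has geometric = algebraic multiplicity, so M is diagonalizable.

Yes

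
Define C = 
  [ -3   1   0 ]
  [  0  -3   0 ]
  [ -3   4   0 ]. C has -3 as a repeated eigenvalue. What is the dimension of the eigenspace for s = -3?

C + 3I = [[0, 1, 0], [0, 0, 0], [-3, 4, 3]].
This matrix has rank 2, so its null space has dimension 3 − 2 = 1.

1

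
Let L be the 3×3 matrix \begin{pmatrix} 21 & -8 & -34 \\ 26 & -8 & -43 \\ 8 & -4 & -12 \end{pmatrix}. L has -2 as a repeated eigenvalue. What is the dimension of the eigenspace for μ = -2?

1

L + 2I = [[23, -8, -34], [26, -6, -43], [8, -4, -10]].
This matrix has rank 2, so its null space has dimension 3 − 2 = 1.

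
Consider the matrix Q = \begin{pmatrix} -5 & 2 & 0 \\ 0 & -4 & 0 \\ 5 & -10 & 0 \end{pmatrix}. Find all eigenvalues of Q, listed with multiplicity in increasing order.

Characteristic polynomial: p(t) = t^3 + 9t^2 + 20t = t(t + 4)(t + 5).
Roots (with multiplicity): -5, -4, 0.

-5, -4, 0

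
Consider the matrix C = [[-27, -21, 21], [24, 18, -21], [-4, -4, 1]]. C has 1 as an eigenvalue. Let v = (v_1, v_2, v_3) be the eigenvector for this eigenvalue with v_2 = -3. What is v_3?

1

C − 1I = [[-28, -21, 21], [24, 17, -21], [-4, -4, 0]].
Solving (C − 1I)v = 0 gives the eigenspace spanned by (3, -3, 1).
With v_2 = -3, v = (3, -3, 1), so v_3 = 1.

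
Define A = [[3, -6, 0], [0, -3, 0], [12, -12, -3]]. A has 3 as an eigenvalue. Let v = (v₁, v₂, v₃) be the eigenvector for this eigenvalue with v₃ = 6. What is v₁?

3

A − 3I = [[0, -6, 0], [0, -6, 0], [12, -12, -6]].
Solving (A − 3I)v = 0 gives the eigenspace spanned by (3, 0, 6).
With v₃ = 6, v = (3, 0, 6), so v₁ = 3.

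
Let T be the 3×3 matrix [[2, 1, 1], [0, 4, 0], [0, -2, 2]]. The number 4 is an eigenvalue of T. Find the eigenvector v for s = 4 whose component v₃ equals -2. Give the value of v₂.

T − 4I = [[-2, 1, 1], [0, 0, 0], [0, -2, -2]].
Solving (T − 4I)v = 0 gives the eigenspace spanned by (0, 2, -2).
With v₃ = -2, v = (0, 2, -2), so v₂ = 2.

2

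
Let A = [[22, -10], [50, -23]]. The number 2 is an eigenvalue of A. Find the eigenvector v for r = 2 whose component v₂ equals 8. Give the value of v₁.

4

A − 2I = [[20, -10], [50, -25]].
Solving (A − 2I)v = 0 gives the eigenspace spanned by (4, 8).
With v₂ = 8, v = (4, 8), so v₁ = 4.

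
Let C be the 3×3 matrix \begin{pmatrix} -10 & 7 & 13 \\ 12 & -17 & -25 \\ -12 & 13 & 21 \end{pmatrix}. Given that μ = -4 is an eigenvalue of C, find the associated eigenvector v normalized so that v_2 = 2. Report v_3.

C + 4I = [[-6, 7, 13], [12, -13, -25], [-12, 13, 25]].
Solving (C + 4I)v = 0 gives the eigenspace spanned by (-2, 2, -2).
With v_2 = 2, v = (-2, 2, -2), so v_3 = -2.

-2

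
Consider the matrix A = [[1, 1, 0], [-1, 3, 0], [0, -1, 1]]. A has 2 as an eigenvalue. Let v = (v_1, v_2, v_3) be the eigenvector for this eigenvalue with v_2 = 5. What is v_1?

A − 2I = [[-1, 1, 0], [-1, 1, 0], [0, -1, -1]].
Solving (A − 2I)v = 0 gives the eigenspace spanned by (5, 5, -5).
With v_2 = 5, v = (5, 5, -5), so v_1 = 5.

5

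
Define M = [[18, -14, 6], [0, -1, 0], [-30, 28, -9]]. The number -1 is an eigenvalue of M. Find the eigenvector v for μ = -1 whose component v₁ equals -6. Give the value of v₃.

12

M + 1I = [[19, -14, 6], [0, 0, 0], [-30, 28, -8]].
Solving (M + 1I)v = 0 gives the eigenspace spanned by (-6, -3, 12).
With v₁ = -6, v = (-6, -3, 12), so v₃ = 12.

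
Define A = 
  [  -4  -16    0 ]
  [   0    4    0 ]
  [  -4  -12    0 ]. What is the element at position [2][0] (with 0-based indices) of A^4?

256

Characteristic polynomial: r^3 - 16r = r(r - 4)(r + 4), so the eigenvalues are -4, 0, 4.
r=4: eigenvector (-2, 1, -1).
r=-4: eigenvector (1, 0, 1).
r=0: eigenvector (0, 0, 1).
P = [[-2, 1, 0], [1, 0, 0], [-1, 1, 1]], D = diag(4, -4, 0), P⁻¹ = [[0, 1, 0], [1, 2, 0], [-1, -1, 1]].
A⁴ = P·diag(256, 256, 0)·P⁻¹ = [[256, 0, 0], [0, 256, 0], [256, 256, 0]].
The requested entry is 256.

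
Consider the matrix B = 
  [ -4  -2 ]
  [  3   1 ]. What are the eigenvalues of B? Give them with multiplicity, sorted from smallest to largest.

-2, -1

Characteristic polynomial: p(t) = t^2 + 3t + 2 = (t + 1)(t + 2).
Roots (with multiplicity): -2, -1.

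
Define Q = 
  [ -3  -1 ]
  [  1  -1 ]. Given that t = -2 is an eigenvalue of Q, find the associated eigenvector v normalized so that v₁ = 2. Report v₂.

Q + 2I = [[-1, -1], [1, 1]].
Solving (Q + 2I)v = 0 gives the eigenspace spanned by (2, -2).
With v₁ = 2, v = (2, -2), so v₂ = -2.

-2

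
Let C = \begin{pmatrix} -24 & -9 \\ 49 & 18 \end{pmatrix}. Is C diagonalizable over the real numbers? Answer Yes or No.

Characteristic polynomial: p(r) = r^2 + 6r + 9 = (r + 3)^2.
r = -3 has algebraic multiplicity 2; rank(C + 3I) = 1, so geometric multiplicity = 1.
Geometric multiplicity < algebraic multiplicity, so C is not diagonalizable.

No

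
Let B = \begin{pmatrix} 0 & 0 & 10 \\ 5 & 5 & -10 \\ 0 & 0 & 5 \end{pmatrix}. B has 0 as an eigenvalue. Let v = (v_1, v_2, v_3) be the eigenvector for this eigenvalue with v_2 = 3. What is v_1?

B = [[0, 0, 10], [5, 5, -10], [0, 0, 5]].
Solving (B)v = 0 gives the eigenspace spanned by (-3, 3, 0).
With v_2 = 3, v = (-3, 3, 0), so v_1 = -3.

-3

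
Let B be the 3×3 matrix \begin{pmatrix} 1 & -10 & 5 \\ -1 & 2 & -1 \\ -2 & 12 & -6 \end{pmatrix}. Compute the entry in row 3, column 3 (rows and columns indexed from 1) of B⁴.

Characteristic polynomial: s^3 + 3s^2 - 4s = s(s - 1)(s + 4), so the eigenvalues are -4, 0, 1.
s=0: eigenvector (0, 1, 2).
s=1: eigenvector (1, -1, -2).
s=-4: eigenvector (-1, 0, 1).
P = [[0, 1, -1], [1, -1, 0], [2, -2, 1]], D = diag(0, 1, -4), P⁻¹ = [[1, -1, 1], [1, -2, 1], [0, -2, 1]].
B⁴ = P·diag(0, 1, 256)·P⁻¹ = [[1, 510, -255], [-1, 2, -1], [-2, -508, 254]].
The requested entry is 254.

254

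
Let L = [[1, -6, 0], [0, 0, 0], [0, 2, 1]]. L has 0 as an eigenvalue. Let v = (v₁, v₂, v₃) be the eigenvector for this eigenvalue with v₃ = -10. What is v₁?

L = [[1, -6, 0], [0, 0, 0], [0, 2, 1]].
Solving (L)v = 0 gives the eigenspace spanned by (30, 5, -10).
With v₃ = -10, v = (30, 5, -10), so v₁ = 30.

30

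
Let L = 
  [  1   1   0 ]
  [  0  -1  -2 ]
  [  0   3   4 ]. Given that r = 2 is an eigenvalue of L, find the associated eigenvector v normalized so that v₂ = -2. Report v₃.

3

L − 2I = [[-1, 1, 0], [0, -3, -2], [0, 3, 2]].
Solving (L − 2I)v = 0 gives the eigenspace spanned by (-2, -2, 3).
With v₂ = -2, v = (-2, -2, 3), so v₃ = 3.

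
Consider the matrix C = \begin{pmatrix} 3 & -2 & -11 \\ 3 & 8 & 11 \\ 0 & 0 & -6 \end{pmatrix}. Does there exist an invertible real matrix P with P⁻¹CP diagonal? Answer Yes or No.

Characteristic polynomial: p(r) = r^3 - 5r^2 - 36r + 180 = (r - 6)(r - 5)(r + 6).
All 3 eigenvalues are distinct, so C is diagonalizable.

Yes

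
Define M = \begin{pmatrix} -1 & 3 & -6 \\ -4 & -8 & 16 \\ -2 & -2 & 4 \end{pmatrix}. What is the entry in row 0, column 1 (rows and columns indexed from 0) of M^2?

Characteristic polynomial: μ^3 + 5μ^2 + 4μ = μ(μ + 1)(μ + 4), so the eigenvalues are -4, -1, 0.
μ=-1: eigenvector (1, 4, 2).
μ=-4: eigenvector (-1, 1, 0).
μ=0: eigenvector (0, 2, 1).
P = [[1, -1, 0], [4, 1, 2], [2, 0, 1]], D = diag(-1, -4, 0), P⁻¹ = [[1, 1, -2], [0, 1, -2], [-2, -2, 5]].
M² = P·diag(1, 16, 0)·P⁻¹ = [[1, -15, 30], [4, 20, -40], [2, 2, -4]].
The requested entry is -15.

-15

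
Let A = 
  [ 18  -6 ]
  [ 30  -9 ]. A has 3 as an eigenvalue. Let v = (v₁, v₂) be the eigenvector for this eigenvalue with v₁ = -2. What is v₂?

A − 3I = [[15, -6], [30, -12]].
Solving (A − 3I)v = 0 gives the eigenspace spanned by (-2, -5).
With v₁ = -2, v = (-2, -5), so v₂ = -5.

-5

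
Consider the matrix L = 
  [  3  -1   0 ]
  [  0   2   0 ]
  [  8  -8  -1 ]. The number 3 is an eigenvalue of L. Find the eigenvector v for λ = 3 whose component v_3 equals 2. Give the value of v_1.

1

L − 3I = [[0, -1, 0], [0, -1, 0], [8, -8, -4]].
Solving (L − 3I)v = 0 gives the eigenspace spanned by (1, 0, 2).
With v_3 = 2, v = (1, 0, 2), so v_1 = 1.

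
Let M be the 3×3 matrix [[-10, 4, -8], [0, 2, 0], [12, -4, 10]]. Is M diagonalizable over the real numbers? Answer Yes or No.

Characteristic polynomial: p(s) = s^3 - 2s^2 - 4s + 8 = (s - 2)^2(s + 2).
s = 2 has algebraic multiplicity 2; rank(M − 2I) = 1, so geometric multiplicity = 2.
Every eigenvalue has geometric = algebraic multiplicity, so M is diagonalizable.

Yes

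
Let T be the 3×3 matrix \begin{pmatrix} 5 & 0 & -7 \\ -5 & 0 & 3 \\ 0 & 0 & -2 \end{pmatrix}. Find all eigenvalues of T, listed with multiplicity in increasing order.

-2, 0, 5

Characteristic polynomial: p(s) = s^3 - 3s^2 - 10s = s(s - 5)(s + 2).
Roots (with multiplicity): -2, 0, 5.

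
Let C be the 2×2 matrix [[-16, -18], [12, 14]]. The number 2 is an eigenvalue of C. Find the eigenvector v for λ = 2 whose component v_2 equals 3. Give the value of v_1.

-3

C − 2I = [[-18, -18], [12, 12]].
Solving (C − 2I)v = 0 gives the eigenspace spanned by (-3, 3).
With v_2 = 3, v = (-3, 3), so v_1 = -3.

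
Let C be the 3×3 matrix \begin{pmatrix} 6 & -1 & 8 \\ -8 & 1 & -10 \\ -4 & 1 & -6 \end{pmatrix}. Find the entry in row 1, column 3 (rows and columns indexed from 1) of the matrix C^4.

Characteristic polynomial: s^3 - s^2 - 2s = s(s - 2)(s + 1), so the eigenvalues are -1, 0, 2.
s=2: eigenvector (3, -4, -2).
s=-1: eigenvector (1, -1, -1).
s=0: eigenvector (-1, 2, 1).
P = [[3, 1, -1], [-4, -1, 2], [-2, -1, 1]], D = diag(2, -1, 0), P⁻¹ = [[1, 0, 1], [0, 1, -2], [2, 1, 1]].
C⁴ = P·diag(16, 1, 0)·P⁻¹ = [[48, 1, 46], [-64, -1, -62], [-32, -1, -30]].
The requested entry is 46.

46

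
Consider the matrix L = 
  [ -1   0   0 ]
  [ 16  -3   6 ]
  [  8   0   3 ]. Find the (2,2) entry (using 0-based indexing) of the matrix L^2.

9

Characteristic polynomial: λ^3 + λ^2 - 9λ - 9 = (λ - 3)(λ + 1)(λ + 3), so the eigenvalues are -3, -1, 3.
λ=-3: eigenvector (0, 1, 0).
λ=-1: eigenvector (1, 2, -2).
λ=3: eigenvector (0, 1, 1).
P = [[0, 1, 0], [1, 2, 1], [0, -2, 1]], D = diag(-3, -1, 3), P⁻¹ = [[-4, 1, -1], [1, 0, 0], [2, 0, 1]].
L² = P·diag(9, 1, 9)·P⁻¹ = [[1, 0, 0], [-16, 9, 0], [16, 0, 9]].
The requested entry is 9.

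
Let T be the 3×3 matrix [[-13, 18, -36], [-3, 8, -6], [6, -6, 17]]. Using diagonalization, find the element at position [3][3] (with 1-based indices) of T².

Characteristic polynomial: μ^3 - 12μ^2 + 45μ - 50 = (μ - 5)^2(μ - 2), so the eigenvalues are 2, 5, 5.
μ=2: eigenvector (6, 1, -2).
μ=5: eigenvector (1, 1, 0).
μ=5: eigenvector (-2, 0, 1).
P = [[6, 1, -2], [1, 1, 0], [-2, 0, 1]], D = diag(2, 5, 5), P⁻¹ = [[1, -1, 2], [-1, 2, -2], [2, -2, 5]].
T² = P·diag(4, 25, 25)·P⁻¹ = [[-101, 126, -252], [-21, 46, -42], [42, -42, 109]].
The requested entry is 109.

109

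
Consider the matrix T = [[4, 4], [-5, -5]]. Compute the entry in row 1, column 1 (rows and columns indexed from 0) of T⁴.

Characteristic polynomial: s^2 + s = s(s + 1), so the eigenvalues are -1, 0.
s=-1: eigenvector (-4, 5).
s=0: eigenvector (-1, 1).
P = [[-4, -1], [5, 1]], D = diag(-1, 0), P⁻¹ = [[1, 1], [-5, -4]].
T⁴ = P·diag(1, 0)·P⁻¹ = [[-4, -4], [5, 5]].
The requested entry is 5.

5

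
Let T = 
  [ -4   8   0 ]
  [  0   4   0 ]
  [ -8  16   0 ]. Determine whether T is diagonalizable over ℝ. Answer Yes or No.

Characteristic polynomial: p(μ) = μ^3 - 16μ = μ(μ - 4)(μ + 4).
All 3 eigenvalues are distinct, so T is diagonalizable.

Yes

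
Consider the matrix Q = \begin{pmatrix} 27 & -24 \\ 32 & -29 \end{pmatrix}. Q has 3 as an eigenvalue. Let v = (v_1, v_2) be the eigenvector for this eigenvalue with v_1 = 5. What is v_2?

5

Q − 3I = [[24, -24], [32, -32]].
Solving (Q − 3I)v = 0 gives the eigenspace spanned by (5, 5).
With v_1 = 5, v = (5, 5), so v_2 = 5.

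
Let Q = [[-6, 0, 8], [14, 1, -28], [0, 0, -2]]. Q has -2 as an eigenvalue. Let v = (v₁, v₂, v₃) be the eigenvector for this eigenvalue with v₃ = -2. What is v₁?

-4

Q + 2I = [[-4, 0, 8], [14, 3, -28], [0, 0, 0]].
Solving (Q + 2I)v = 0 gives the eigenspace spanned by (-4, 0, -2).
With v₃ = -2, v = (-4, 0, -2), so v₁ = -4.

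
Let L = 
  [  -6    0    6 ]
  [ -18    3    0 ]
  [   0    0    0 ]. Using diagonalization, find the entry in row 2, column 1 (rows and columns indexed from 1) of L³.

-486

Characteristic polynomial: μ^3 + 3μ^2 - 18μ = μ(μ - 3)(μ + 6), so the eigenvalues are -6, 0, 3.
μ=0: eigenvector (1, 6, 1).
μ=3: eigenvector (0, 1, 0).
μ=-6: eigenvector (1, 2, 0).
P = [[1, 0, 1], [6, 1, 2], [1, 0, 0]], D = diag(0, 3, -6), P⁻¹ = [[0, 0, 1], [-2, 1, -4], [1, 0, -1]].
L³ = P·diag(0, 27, -216)·P⁻¹ = [[-216, 0, 216], [-486, 27, 324], [0, 0, 0]].
The requested entry is -486.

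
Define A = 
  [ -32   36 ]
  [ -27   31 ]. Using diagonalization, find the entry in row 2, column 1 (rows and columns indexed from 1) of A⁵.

Characteristic polynomial: s^2 + s - 20 = (s - 4)(s + 5), so the eigenvalues are -5, 4.
s=-5: eigenvector (4, 3).
s=4: eigenvector (1, 1).
P = [[4, 1], [3, 1]], D = diag(-5, 4), P⁻¹ = [[1, -1], [-3, 4]].
A⁵ = P·diag(-3125, 1024)·P⁻¹ = [[-15572, 16596], [-12447, 13471]].
The requested entry is -12447.

-12447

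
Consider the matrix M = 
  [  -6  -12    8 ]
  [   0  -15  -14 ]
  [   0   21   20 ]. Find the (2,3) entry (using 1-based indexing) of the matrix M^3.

Characteristic polynomial: s^3 + s^2 - 36s - 36 = (s - 6)(s + 1)(s + 6), so the eigenvalues are -6, -1, 6.
s=-1: eigenvector (-4, 1, -1).
s=-6: eigenvector (1, 0, 0).
s=6: eigenvector (4, -2, 3).
P = [[-4, 1, 4], [1, 0, -2], [-1, 0, 3]], D = diag(-1, -6, 6), P⁻¹ = [[0, 3, 2], [1, 8, 4], [0, 1, 1]].
M³ = P·diag(-1, -216, 216)·P⁻¹ = [[-216, -852, 8], [0, -435, -434], [0, 651, 650]].
The requested entry is -434.

-434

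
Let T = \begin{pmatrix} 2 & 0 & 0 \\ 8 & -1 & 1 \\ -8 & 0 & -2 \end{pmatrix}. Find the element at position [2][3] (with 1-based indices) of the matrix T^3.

Characteristic polynomial: r^3 + r^2 - 4r - 4 = (r - 2)(r + 1)(r + 2), so the eigenvalues are -2, -1, 2.
r=-1: eigenvector (0, 1, 0).
r=2: eigenvector (1, 2, -2).
r=-2: eigenvector (0, -1, 1).
P = [[0, 1, 0], [1, 2, -1], [0, -2, 1]], D = diag(-1, 2, -2), P⁻¹ = [[0, 1, 1], [1, 0, 0], [2, 0, 1]].
T³ = P·diag(-1, 8, -8)·P⁻¹ = [[8, 0, 0], [32, -1, 7], [-32, 0, -8]].
The requested entry is 7.

7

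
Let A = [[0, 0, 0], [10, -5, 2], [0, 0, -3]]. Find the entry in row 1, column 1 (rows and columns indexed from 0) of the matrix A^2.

Characteristic polynomial: r^3 + 8r^2 + 15r = r(r + 3)(r + 5), so the eigenvalues are -5, -3, 0.
r=-5: eigenvector (0, 1, 0).
r=0: eigenvector (1, 2, 0).
r=-3: eigenvector (0, 1, 1).
P = [[0, 1, 0], [1, 2, 1], [0, 0, 1]], D = diag(-5, 0, -3), P⁻¹ = [[-2, 1, -1], [1, 0, 0], [0, 0, 1]].
A² = P·diag(25, 0, 9)·P⁻¹ = [[0, 0, 0], [-50, 25, -16], [0, 0, 9]].
The requested entry is 25.

25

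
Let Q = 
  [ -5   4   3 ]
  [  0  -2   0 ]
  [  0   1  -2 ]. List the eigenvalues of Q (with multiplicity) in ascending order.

Characteristic polynomial: p(μ) = μ^3 + 9μ^2 + 24μ + 20 = (μ + 2)^2(μ + 5).
Roots (with multiplicity): -5, -2, -2.

-5, -2, -2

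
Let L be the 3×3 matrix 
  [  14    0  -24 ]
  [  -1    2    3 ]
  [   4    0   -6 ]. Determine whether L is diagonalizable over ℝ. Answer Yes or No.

No

Characteristic polynomial: p(μ) = μ^3 - 10μ^2 + 28μ - 24 = (μ - 6)(μ - 2)^2.
μ = 2 has algebraic multiplicity 2; rank(L − 2I) = 2, so geometric multiplicity = 1.
Geometric multiplicity < algebraic multiplicity, so L is not diagonalizable.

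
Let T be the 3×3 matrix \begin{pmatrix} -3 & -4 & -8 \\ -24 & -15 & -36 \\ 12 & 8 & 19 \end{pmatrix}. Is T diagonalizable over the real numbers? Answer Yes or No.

Characteristic polynomial: p(s) = s^3 - s^2 - 9s + 9 = (s - 3)(s - 1)(s + 3).
All 3 eigenvalues are distinct, so T is diagonalizable.

Yes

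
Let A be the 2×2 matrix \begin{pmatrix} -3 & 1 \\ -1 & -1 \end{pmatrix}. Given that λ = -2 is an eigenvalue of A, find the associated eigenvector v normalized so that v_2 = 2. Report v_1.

2

A + 2I = [[-1, 1], [-1, 1]].
Solving (A + 2I)v = 0 gives the eigenspace spanned by (2, 2).
With v_2 = 2, v = (2, 2), so v_1 = 2.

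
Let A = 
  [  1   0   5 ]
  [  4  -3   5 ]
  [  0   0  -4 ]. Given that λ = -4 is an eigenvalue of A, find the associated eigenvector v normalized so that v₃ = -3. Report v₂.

A + 4I = [[5, 0, 5], [4, 1, 5], [0, 0, 0]].
Solving (A + 4I)v = 0 gives the eigenspace spanned by (3, 3, -3).
With v₃ = -3, v = (3, 3, -3), so v₂ = 3.

3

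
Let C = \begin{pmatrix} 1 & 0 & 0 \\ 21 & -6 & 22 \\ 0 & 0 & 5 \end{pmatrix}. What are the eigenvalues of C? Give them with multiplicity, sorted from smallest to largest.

Characteristic polynomial: p(μ) = μ^3 - 31μ + 30 = (μ - 5)(μ - 1)(μ + 6).
Roots (with multiplicity): -6, 1, 5.

-6, 1, 5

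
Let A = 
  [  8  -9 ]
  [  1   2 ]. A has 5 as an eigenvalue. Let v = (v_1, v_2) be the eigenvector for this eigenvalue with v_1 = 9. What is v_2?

A − 5I = [[3, -9], [1, -3]].
Solving (A − 5I)v = 0 gives the eigenspace spanned by (9, 3).
With v_1 = 9, v = (9, 3), so v_2 = 3.

3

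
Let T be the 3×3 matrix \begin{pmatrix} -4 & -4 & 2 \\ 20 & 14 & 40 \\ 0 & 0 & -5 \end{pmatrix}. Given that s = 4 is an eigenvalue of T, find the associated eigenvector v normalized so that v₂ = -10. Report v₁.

5

T − 4I = [[-8, -4, 2], [20, 10, 40], [0, 0, -9]].
Solving (T − 4I)v = 0 gives the eigenspace spanned by (5, -10, 0).
With v₂ = -10, v = (5, -10, 0), so v₁ = 5.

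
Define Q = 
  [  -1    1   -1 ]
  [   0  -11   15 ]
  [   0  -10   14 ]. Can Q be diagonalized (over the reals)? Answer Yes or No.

No

Characteristic polynomial: p(s) = s^3 - 2s^2 - 7s - 4 = (s - 4)(s + 1)^2.
s = -1 has algebraic multiplicity 2; rank(Q + 1I) = 2, so geometric multiplicity = 1.
Geometric multiplicity < algebraic multiplicity, so Q is not diagonalizable.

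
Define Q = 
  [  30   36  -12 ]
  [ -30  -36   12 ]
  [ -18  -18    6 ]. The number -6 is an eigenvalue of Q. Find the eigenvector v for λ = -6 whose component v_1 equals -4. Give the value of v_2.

Q + 6I = [[36, 36, -12], [-30, -30, 12], [-18, -18, 12]].
Solving (Q + 6I)v = 0 gives the eigenspace spanned by (-4, 4, 0).
With v_1 = -4, v = (-4, 4, 0), so v_2 = 4.

4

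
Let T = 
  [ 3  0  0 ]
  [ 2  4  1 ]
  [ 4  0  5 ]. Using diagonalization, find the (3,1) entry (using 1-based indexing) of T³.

196

Characteristic polynomial: s^3 - 12s^2 + 47s - 60 = (s - 5)(s - 4)(s - 3), so the eigenvalues are 3, 4, 5.
s=3: eigenvector (1, 0, -2).
s=4: eigenvector (0, 1, 0).
s=5: eigenvector (0, 1, 1).
P = [[1, 0, 0], [0, 1, 1], [-2, 0, 1]], D = diag(3, 4, 5), P⁻¹ = [[1, 0, 0], [-2, 1, -1], [2, 0, 1]].
T³ = P·diag(27, 64, 125)·P⁻¹ = [[27, 0, 0], [122, 64, 61], [196, 0, 125]].
The requested entry is 196.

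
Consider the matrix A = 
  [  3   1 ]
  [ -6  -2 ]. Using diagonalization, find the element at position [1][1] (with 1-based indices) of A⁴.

3

Characteristic polynomial: r^2 - r = r(r - 1), so the eigenvalues are 0, 1.
r=0: eigenvector (-1, 3).
r=1: eigenvector (1, -2).
P = [[-1, 1], [3, -2]], D = diag(0, 1), P⁻¹ = [[2, 1], [3, 1]].
A⁴ = P·diag(0, 1)·P⁻¹ = [[3, 1], [-6, -2]].
The requested entry is 3.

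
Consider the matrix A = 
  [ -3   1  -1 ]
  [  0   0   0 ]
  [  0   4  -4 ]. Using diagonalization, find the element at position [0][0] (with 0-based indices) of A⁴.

81

Characteristic polynomial: μ^3 + 7μ^2 + 12μ = μ(μ + 3)(μ + 4), so the eigenvalues are -4, -3, 0.
μ=-4: eigenvector (1, 0, 1).
μ=0: eigenvector (0, 1, 1).
μ=-3: eigenvector (-1, 0, 0).
P = [[1, 0, -1], [0, 1, 0], [1, 1, 0]], D = diag(-4, 0, -3), P⁻¹ = [[0, -1, 1], [0, 1, 0], [-1, -1, 1]].
A⁴ = P·diag(256, 0, 81)·P⁻¹ = [[81, -175, 175], [0, 0, 0], [0, -256, 256]].
The requested entry is 81.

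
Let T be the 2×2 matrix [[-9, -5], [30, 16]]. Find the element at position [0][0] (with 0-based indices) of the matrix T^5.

Characteristic polynomial: r^2 - 7r + 6 = (r - 6)(r - 1), so the eigenvalues are 1, 6.
r=1: eigenvector (1, -2).
r=6: eigenvector (1, -3).
P = [[1, 1], [-2, -3]], D = diag(1, 6), P⁻¹ = [[3, 1], [-2, -1]].
T⁵ = P·diag(1, 7776)·P⁻¹ = [[-15549, -7775], [46650, 23326]].
The requested entry is -15549.

-15549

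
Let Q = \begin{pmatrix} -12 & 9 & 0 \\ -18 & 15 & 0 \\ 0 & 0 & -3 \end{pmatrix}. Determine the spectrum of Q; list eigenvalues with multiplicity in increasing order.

-3, -3, 6

Characteristic polynomial: p(λ) = λ^3 - 27λ - 54 = (λ - 6)(λ + 3)^2.
Roots (with multiplicity): -3, -3, 6.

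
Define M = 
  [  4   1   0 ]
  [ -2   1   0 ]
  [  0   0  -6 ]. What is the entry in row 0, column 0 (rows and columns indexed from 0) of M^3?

Characteristic polynomial: λ^3 + λ^2 - 24λ + 36 = (λ - 3)(λ - 2)(λ + 6), so the eigenvalues are -6, 2, 3.
λ=2: eigenvector (-1, 2, 0).
λ=3: eigenvector (-1, 1, 0).
λ=-6: eigenvector (0, 0, 1).
P = [[-1, -1, 0], [2, 1, 0], [0, 0, 1]], D = diag(2, 3, -6), P⁻¹ = [[1, 1, 0], [-2, -1, 0], [0, 0, 1]].
M³ = P·diag(8, 27, -216)·P⁻¹ = [[46, 19, 0], [-38, -11, 0], [0, 0, -216]].
The requested entry is 46.

46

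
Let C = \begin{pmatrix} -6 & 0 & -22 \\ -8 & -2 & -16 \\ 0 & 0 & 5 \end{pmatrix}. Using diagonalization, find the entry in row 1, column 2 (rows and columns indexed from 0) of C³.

-832

Characteristic polynomial: s^3 + 3s^2 - 28s - 60 = (s - 5)(s + 2)(s + 6), so the eigenvalues are -6, -2, 5.
s=-6: eigenvector (1, 2, 0).
s=-2: eigenvector (0, 1, 0).
s=5: eigenvector (-2, 0, 1).
P = [[1, 0, -2], [2, 1, 0], [0, 0, 1]], D = diag(-6, -2, 5), P⁻¹ = [[1, 0, 2], [-2, 1, -4], [0, 0, 1]].
C³ = P·diag(-216, -8, 125)·P⁻¹ = [[-216, 0, -682], [-416, -8, -832], [0, 0, 125]].
The requested entry is -832.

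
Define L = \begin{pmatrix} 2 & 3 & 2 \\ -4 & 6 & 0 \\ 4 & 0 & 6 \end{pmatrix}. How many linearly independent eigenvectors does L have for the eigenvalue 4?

1

L − 4I = [[-2, 3, 2], [-4, 2, 0], [4, 0, 2]].
This matrix has rank 2, so its null space has dimension 3 − 2 = 1.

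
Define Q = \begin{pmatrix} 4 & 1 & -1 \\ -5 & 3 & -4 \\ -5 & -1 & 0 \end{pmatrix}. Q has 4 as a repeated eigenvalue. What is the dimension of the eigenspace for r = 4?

1

Q − 4I = [[0, 1, -1], [-5, -1, -4], [-5, -1, -4]].
This matrix has rank 2, so its null space has dimension 3 − 2 = 1.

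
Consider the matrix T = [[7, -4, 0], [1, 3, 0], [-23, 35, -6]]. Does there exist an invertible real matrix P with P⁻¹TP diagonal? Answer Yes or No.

No

Characteristic polynomial: p(r) = r^3 - 4r^2 - 35r + 150 = (r - 5)^2(r + 6).
r = 5 has algebraic multiplicity 2; rank(T − 5I) = 2, so geometric multiplicity = 1.
Geometric multiplicity < algebraic multiplicity, so T is not diagonalizable.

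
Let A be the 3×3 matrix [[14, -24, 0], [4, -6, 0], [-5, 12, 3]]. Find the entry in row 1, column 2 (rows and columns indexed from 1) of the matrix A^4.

Characteristic polynomial: t^3 - 11t^2 + 36t - 36 = (t - 6)(t - 3)(t - 2), so the eigenvalues are 2, 3, 6.
t=6: eigenvector (3, 1, -1).
t=2: eigenvector (2, 1, -2).
t=3: eigenvector (0, 0, 1).
P = [[3, 2, 0], [1, 1, 0], [-1, -2, 1]], D = diag(6, 2, 3), P⁻¹ = [[1, -2, 0], [-1, 3, 0], [-1, 4, 1]].
A⁴ = P·diag(1296, 16, 81)·P⁻¹ = [[3856, -7680, 0], [1280, -2544, 0], [-1345, 2820, 81]].
The requested entry is -7680.

-7680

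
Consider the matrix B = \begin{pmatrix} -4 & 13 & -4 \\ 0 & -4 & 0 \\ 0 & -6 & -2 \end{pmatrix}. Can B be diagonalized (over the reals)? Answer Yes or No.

No

Characteristic polynomial: p(λ) = λ^3 + 10λ^2 + 32λ + 32 = (λ + 2)(λ + 4)^2.
λ = -4 has algebraic multiplicity 2; rank(B + 4I) = 2, so geometric multiplicity = 1.
Geometric multiplicity < algebraic multiplicity, so B is not diagonalizable.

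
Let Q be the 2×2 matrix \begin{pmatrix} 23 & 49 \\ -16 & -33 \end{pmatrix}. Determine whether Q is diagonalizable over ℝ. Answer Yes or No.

No

Characteristic polynomial: p(r) = r^2 + 10r + 25 = (r + 5)^2.
r = -5 has algebraic multiplicity 2; rank(Q + 5I) = 1, so geometric multiplicity = 1.
Geometric multiplicity < algebraic multiplicity, so Q is not diagonalizable.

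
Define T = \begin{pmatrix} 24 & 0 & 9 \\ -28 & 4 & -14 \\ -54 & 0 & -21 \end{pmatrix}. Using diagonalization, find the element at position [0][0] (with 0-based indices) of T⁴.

Characteristic polynomial: r^3 - 7r^2 - 6r + 72 = (r - 6)(r - 4)(r + 3), so the eigenvalues are -3, 4, 6.
r=-3: eigenvector (-1, 2, 3).
r=4: eigenvector (0, 1, 0).
r=6: eigenvector (1, 0, -2).
P = [[-1, 0, 1], [2, 1, 0], [3, 0, -2]], D = diag(-3, 4, 6), P⁻¹ = [[2, 0, 1], [-4, 1, -2], [3, 0, 1]].
T⁴ = P·diag(81, 256, 1296)·P⁻¹ = [[3726, 0, 1215], [-700, 256, -350], [-7290, 0, -2349]].
The requested entry is 3726.

3726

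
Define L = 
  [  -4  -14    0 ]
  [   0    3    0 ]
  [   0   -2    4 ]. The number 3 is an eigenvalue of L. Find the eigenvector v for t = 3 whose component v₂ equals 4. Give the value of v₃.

L − 3I = [[-7, -14, 0], [0, 0, 0], [0, -2, 1]].
Solving (L − 3I)v = 0 gives the eigenspace spanned by (-8, 4, 8).
With v₂ = 4, v = (-8, 4, 8), so v₃ = 8.

8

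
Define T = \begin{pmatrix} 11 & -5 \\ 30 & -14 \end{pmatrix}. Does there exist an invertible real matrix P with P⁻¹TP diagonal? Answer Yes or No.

Yes

Characteristic polynomial: p(λ) = λ^2 + 3λ - 4 = (λ - 1)(λ + 4).
All 2 eigenvalues are distinct, so T is diagonalizable.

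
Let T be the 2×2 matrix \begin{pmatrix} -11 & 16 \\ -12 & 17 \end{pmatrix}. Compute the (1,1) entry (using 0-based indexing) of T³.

Characteristic polynomial: s^2 - 6s + 5 = (s - 5)(s - 1), so the eigenvalues are 1, 5.
s=1: eigenvector (4, 3).
s=5: eigenvector (-1, -1).
P = [[4, -1], [3, -1]], D = diag(1, 5), P⁻¹ = [[1, -1], [3, -4]].
T³ = P·diag(1, 125)·P⁻¹ = [[-371, 496], [-372, 497]].
The requested entry is 497.

497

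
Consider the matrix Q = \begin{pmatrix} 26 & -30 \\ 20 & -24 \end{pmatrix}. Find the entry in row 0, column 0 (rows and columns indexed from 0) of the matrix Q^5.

25376

Characteristic polynomial: s^2 - 2s - 24 = (s - 6)(s + 4), so the eigenvalues are -4, 6.
s=6: eigenvector (3, 2).
s=-4: eigenvector (1, 1).
P = [[3, 1], [2, 1]], D = diag(6, -4), P⁻¹ = [[1, -1], [-2, 3]].
Q⁵ = P·diag(7776, -1024)·P⁻¹ = [[25376, -26400], [17600, -18624]].
The requested entry is 25376.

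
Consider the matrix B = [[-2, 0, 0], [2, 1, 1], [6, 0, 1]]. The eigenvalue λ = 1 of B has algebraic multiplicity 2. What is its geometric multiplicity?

1

B − 1I = [[-3, 0, 0], [2, 0, 1], [6, 0, 0]].
This matrix has rank 2, so its null space has dimension 3 − 2 = 1.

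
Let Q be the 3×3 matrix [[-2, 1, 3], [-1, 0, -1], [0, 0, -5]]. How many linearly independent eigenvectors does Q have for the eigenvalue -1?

Q + 1I = [[-1, 1, 3], [-1, 1, -1], [0, 0, -4]].
This matrix has rank 2, so its null space has dimension 3 − 2 = 1.

1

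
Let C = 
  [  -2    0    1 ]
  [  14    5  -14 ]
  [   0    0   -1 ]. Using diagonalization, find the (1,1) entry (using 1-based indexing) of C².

Characteristic polynomial: r^3 - 2r^2 - 13r - 10 = (r - 5)(r + 1)(r + 2), so the eigenvalues are -2, -1, 5.
r=-1: eigenvector (1, 0, 1).
r=-2: eigenvector (-1, 2, 0).
r=5: eigenvector (0, 1, 0).
P = [[1, -1, 0], [0, 2, 1], [1, 0, 0]], D = diag(-1, -2, 5), P⁻¹ = [[0, 0, 1], [-1, 0, 1], [2, 1, -2]].
C² = P·diag(1, 4, 25)·P⁻¹ = [[4, 0, -3], [42, 25, -42], [0, 0, 1]].
The requested entry is 4.

4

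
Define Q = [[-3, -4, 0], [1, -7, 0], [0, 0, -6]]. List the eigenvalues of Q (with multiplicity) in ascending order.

-6, -5, -5

Characteristic polynomial: p(t) = t^3 + 16t^2 + 85t + 150 = (t + 5)^2(t + 6).
Roots (with multiplicity): -6, -5, -5.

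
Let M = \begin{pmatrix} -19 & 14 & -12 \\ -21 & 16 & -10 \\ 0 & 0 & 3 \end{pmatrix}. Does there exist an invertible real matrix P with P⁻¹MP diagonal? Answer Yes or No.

Yes

Characteristic polynomial: p(r) = r^3 - 19r + 30 = (r - 3)(r - 2)(r + 5).
All 3 eigenvalues are distinct, so M is diagonalizable.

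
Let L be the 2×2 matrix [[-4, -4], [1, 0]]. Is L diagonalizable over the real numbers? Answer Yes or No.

Characteristic polynomial: p(s) = s^2 + 4s + 4 = (s + 2)^2.
s = -2 has algebraic multiplicity 2; rank(L + 2I) = 1, so geometric multiplicity = 1.
Geometric multiplicity < algebraic multiplicity, so L is not diagonalizable.

No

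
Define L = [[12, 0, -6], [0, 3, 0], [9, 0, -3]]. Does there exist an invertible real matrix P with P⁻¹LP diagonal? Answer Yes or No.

Characteristic polynomial: p(t) = t^3 - 12t^2 + 45t - 54 = (t - 6)(t - 3)^2.
t = 3 has algebraic multiplicity 2; rank(L − 3I) = 1, so geometric multiplicity = 2.
Every eigenvalue has geometric = algebraic multiplicity, so L is diagonalizable.

Yes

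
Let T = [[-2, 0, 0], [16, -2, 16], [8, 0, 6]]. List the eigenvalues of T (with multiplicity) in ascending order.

Characteristic polynomial: p(s) = s^3 - 2s^2 - 20s - 24 = (s - 6)(s + 2)^2.
Roots (with multiplicity): -2, -2, 6.

-2, -2, 6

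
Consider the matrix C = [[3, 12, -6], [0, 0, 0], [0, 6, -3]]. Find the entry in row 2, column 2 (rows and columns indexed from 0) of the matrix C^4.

81

Characteristic polynomial: s^3 - 9s = s(s - 3)(s + 3), so the eigenvalues are -3, 0, 3.
s=3: eigenvector (1, 0, 0).
s=0: eigenvector (0, 1, 2).
s=-3: eigenvector (1, 0, 1).
P = [[1, 0, 1], [0, 1, 0], [0, 2, 1]], D = diag(3, 0, -3), P⁻¹ = [[1, 2, -1], [0, 1, 0], [0, -2, 1]].
C⁴ = P·diag(81, 0, 81)·P⁻¹ = [[81, 0, 0], [0, 0, 0], [0, -162, 81]].
The requested entry is 81.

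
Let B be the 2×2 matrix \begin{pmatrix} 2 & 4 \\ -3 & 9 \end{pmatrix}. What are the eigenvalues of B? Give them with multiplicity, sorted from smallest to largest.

Characteristic polynomial: p(λ) = λ^2 - 11λ + 30 = (λ - 6)(λ - 5).
Roots (with multiplicity): 5, 6.

5, 6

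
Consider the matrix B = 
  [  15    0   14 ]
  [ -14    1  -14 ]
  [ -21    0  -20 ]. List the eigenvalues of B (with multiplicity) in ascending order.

-6, 1, 1

Characteristic polynomial: p(t) = t^3 + 4t^2 - 11t + 6 = (t - 1)^2(t + 6).
Roots (with multiplicity): -6, 1, 1.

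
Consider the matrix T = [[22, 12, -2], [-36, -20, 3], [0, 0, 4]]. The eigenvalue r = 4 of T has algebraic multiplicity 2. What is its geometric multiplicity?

T − 4I = [[18, 12, -2], [-36, -24, 3], [0, 0, 0]].
This matrix has rank 2, so its null space has dimension 3 − 2 = 1.

1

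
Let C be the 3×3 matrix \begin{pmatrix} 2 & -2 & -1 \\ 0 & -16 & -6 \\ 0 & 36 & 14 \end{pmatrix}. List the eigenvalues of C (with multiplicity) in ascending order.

-4, 2, 2

Characteristic polynomial: p(s) = s^3 - 12s + 16 = (s - 2)^2(s + 4).
Roots (with multiplicity): -4, 2, 2.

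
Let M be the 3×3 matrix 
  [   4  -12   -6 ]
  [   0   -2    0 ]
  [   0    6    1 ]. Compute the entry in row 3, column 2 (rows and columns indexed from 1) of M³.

Characteristic polynomial: μ^3 - 3μ^2 - 6μ + 8 = (μ - 4)(μ - 1)(μ + 2), so the eigenvalues are -2, 1, 4.
μ=4: eigenvector (1, 0, 0).
μ=-2: eigenvector (0, 1, -2).
μ=1: eigenvector (2, 0, 1).
P = [[1, 0, 2], [0, 1, 0], [0, -2, 1]], D = diag(4, -2, 1), P⁻¹ = [[1, -4, -2], [0, 1, 0], [0, 2, 1]].
M³ = P·diag(64, -8, 1)·P⁻¹ = [[64, -252, -126], [0, -8, 0], [0, 18, 1]].
The requested entry is 18.

18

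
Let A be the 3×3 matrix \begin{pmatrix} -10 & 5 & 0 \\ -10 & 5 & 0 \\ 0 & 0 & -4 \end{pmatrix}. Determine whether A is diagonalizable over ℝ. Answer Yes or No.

Yes

Characteristic polynomial: p(r) = r^3 + 9r^2 + 20r = r(r + 4)(r + 5).
All 3 eigenvalues are distinct, so A is diagonalizable.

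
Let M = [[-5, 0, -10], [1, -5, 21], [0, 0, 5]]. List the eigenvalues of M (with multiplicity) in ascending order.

-5, -5, 5

Characteristic polynomial: p(s) = s^3 + 5s^2 - 25s - 125 = (s - 5)(s + 5)^2.
Roots (with multiplicity): -5, -5, 5.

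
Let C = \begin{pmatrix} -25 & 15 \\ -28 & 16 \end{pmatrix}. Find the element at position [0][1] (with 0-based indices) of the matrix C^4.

Characteristic polynomial: λ^2 + 9λ + 20 = (λ + 4)(λ + 5), so the eigenvalues are -5, -4.
λ=-4: eigenvector (-5, -7).
λ=-5: eigenvector (3, 4).
P = [[-5, 3], [-7, 4]], D = diag(-4, -5), P⁻¹ = [[4, -3], [7, -5]].
C⁴ = P·diag(256, 625)·P⁻¹ = [[8005, -5535], [10332, -7124]].
The requested entry is -5535.

-5535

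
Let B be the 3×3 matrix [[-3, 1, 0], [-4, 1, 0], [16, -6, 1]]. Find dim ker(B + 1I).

1

B + 1I = [[-2, 1, 0], [-4, 2, 0], [16, -6, 2]].
This matrix has rank 2, so its null space has dimension 3 − 2 = 1.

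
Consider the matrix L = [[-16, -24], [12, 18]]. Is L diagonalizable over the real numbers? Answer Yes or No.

Yes

Characteristic polynomial: p(r) = r^2 - 2r = r(r - 2).
All 2 eigenvalues are distinct, so L is diagonalizable.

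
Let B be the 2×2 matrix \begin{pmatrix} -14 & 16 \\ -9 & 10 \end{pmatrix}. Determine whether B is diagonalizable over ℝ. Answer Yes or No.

Characteristic polynomial: p(λ) = λ^2 + 4λ + 4 = (λ + 2)^2.
λ = -2 has algebraic multiplicity 2; rank(B + 2I) = 1, so geometric multiplicity = 1.
Geometric multiplicity < algebraic multiplicity, so B is not diagonalizable.

No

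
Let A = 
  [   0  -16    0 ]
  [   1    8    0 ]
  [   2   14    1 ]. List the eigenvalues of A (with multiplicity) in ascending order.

Characteristic polynomial: p(λ) = λ^3 - 9λ^2 + 24λ - 16 = (λ - 4)^2(λ - 1).
Roots (with multiplicity): 1, 4, 4.

1, 4, 4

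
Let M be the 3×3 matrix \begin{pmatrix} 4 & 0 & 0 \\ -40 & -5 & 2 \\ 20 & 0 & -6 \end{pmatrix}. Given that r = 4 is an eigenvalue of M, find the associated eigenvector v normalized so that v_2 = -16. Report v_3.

M − 4I = [[0, 0, 0], [-40, -9, 2], [20, 0, -10]].
Solving (M − 4I)v = 0 gives the eigenspace spanned by (4, -16, 8).
With v_2 = -16, v = (4, -16, 8), so v_3 = 8.

8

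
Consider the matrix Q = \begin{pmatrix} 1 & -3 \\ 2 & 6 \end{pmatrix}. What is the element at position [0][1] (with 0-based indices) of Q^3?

Characteristic polynomial: s^2 - 7s + 12 = (s - 4)(s - 3), so the eigenvalues are 3, 4.
s=3: eigenvector (3, -2).
s=4: eigenvector (-1, 1).
P = [[3, -1], [-2, 1]], D = diag(3, 4), P⁻¹ = [[1, 1], [2, 3]].
Q³ = P·diag(27, 64)·P⁻¹ = [[-47, -111], [74, 138]].
The requested entry is -111.

-111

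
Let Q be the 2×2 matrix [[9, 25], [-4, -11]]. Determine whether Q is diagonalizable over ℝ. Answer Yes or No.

No

Characteristic polynomial: p(μ) = μ^2 + 2μ + 1 = (μ + 1)^2.
μ = -1 has algebraic multiplicity 2; rank(Q + 1I) = 1, so geometric multiplicity = 1.
Geometric multiplicity < algebraic multiplicity, so Q is not diagonalizable.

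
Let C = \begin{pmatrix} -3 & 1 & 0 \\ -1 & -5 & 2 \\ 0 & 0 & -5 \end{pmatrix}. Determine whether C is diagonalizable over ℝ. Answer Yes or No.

No

Characteristic polynomial: p(μ) = μ^3 + 13μ^2 + 56μ + 80 = (μ + 4)^2(μ + 5).
μ = -4 has algebraic multiplicity 2; rank(C + 4I) = 2, so geometric multiplicity = 1.
Geometric multiplicity < algebraic multiplicity, so C is not diagonalizable.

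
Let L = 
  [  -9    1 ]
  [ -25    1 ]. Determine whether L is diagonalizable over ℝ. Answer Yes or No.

No

Characteristic polynomial: p(λ) = λ^2 + 8λ + 16 = (λ + 4)^2.
λ = -4 has algebraic multiplicity 2; rank(L + 4I) = 1, so geometric multiplicity = 1.
Geometric multiplicity < algebraic multiplicity, so L is not diagonalizable.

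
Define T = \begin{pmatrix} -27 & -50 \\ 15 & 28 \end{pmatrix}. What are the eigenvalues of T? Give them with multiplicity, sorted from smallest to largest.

Characteristic polynomial: p(r) = r^2 - r - 6 = (r - 3)(r + 2).
Roots (with multiplicity): -2, 3.

-2, 3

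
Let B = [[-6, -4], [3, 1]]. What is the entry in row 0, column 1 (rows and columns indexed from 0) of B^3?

Characteristic polynomial: s^2 + 5s + 6 = (s + 2)(s + 3), so the eigenvalues are -3, -2.
s=-3: eigenvector (4, -3).
s=-2: eigenvector (-1, 1).
P = [[4, -1], [-3, 1]], D = diag(-3, -2), P⁻¹ = [[1, 1], [3, 4]].
B³ = P·diag(-27, -8)·P⁻¹ = [[-84, -76], [57, 49]].
The requested entry is -76.

-76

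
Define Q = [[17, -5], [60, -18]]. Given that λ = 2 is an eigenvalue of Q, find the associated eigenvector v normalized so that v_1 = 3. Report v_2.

9

Q − 2I = [[15, -5], [60, -20]].
Solving (Q − 2I)v = 0 gives the eigenspace spanned by (3, 9).
With v_1 = 3, v = (3, 9), so v_2 = 9.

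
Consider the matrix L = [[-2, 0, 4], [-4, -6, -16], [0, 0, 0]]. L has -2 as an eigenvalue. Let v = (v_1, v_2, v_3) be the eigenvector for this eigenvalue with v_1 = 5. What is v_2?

-5

L + 2I = [[0, 0, 4], [-4, -4, -16], [0, 0, 2]].
Solving (L + 2I)v = 0 gives the eigenspace spanned by (5, -5, 0).
With v_1 = 5, v = (5, -5, 0), so v_2 = -5.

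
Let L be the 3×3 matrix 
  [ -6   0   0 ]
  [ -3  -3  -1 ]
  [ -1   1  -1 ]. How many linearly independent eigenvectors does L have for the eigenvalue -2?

1

L + 2I = [[-4, 0, 0], [-3, -1, -1], [-1, 1, 1]].
This matrix has rank 2, so its null space has dimension 3 − 2 = 1.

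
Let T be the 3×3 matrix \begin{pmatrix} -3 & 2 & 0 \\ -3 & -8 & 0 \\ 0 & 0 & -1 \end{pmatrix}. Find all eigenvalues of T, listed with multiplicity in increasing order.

Characteristic polynomial: p(r) = r^3 + 12r^2 + 41r + 30 = (r + 1)(r + 5)(r + 6).
Roots (with multiplicity): -6, -5, -1.

-6, -5, -1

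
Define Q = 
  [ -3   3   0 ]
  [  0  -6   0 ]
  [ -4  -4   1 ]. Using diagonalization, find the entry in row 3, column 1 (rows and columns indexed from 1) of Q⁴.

80

Characteristic polynomial: r^3 + 8r^2 + 9r - 18 = (r - 1)(r + 3)(r + 6), so the eigenvalues are -6, -3, 1.
r=1: eigenvector (0, 0, 1).
r=-6: eigenvector (-1, 1, 0).
r=-3: eigenvector (1, 0, 1).
P = [[0, -1, 1], [0, 1, 0], [1, 0, 1]], D = diag(1, -6, -3), P⁻¹ = [[-1, -1, 1], [0, 1, 0], [1, 1, 0]].
Q⁴ = P·diag(1, 1296, 81)·P⁻¹ = [[81, -1215, 0], [0, 1296, 0], [80, 80, 1]].
The requested entry is 80.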